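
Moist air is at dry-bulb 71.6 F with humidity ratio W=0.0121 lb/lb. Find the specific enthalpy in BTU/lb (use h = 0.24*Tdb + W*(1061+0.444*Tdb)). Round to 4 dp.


h = 0.24*71.6 + 0.0121*(1061+0.444*71.6) = 30.4068 BTU/lb

30.4068 BTU/lb


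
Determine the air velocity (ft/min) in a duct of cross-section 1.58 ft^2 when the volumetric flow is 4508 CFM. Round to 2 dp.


V = 4508 / 1.58 = 2853.16 ft/min

2853.16 ft/min


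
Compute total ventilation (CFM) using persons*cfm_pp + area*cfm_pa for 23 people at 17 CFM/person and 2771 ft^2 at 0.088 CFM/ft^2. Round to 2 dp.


Total = 23*17 + 2771*0.088 = 634.85 CFM

634.85 CFM


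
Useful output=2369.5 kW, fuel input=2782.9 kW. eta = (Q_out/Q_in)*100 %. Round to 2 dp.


eta = (2369.5/2782.9)*100 = 85.14 %

85.14 %


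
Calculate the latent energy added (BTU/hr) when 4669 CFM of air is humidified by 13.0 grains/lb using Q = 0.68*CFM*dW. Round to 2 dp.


Q = 0.68 * 4669 * 13.0 = 41273.96 BTU/hr

41273.96 BTU/hr


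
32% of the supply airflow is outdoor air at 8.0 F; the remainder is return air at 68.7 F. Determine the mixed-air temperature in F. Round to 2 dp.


T_mix = 0.32*8.0 + 0.68*68.7 = 49.28 F

49.28 F


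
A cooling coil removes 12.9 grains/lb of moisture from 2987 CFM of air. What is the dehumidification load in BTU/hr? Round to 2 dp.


Q = 0.68 * 2987 * 12.9 = 26201.96 BTU/hr

26201.96 BTU/hr


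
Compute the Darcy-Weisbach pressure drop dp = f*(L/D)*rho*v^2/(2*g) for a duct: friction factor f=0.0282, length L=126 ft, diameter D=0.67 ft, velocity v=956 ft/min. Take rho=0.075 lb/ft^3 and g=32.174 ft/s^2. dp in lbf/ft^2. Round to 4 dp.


v_fps = 956/60 = 15.9333 ft/s
dp = 0.0282*(126/0.67)*0.075*15.9333^2/(2*32.174) = 1.5692 lbf/ft^2

1.5692 lbf/ft^2


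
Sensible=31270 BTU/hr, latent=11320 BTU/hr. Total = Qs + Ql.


Qt = 31270 + 11320 = 42590 BTU/hr

42590 BTU/hr


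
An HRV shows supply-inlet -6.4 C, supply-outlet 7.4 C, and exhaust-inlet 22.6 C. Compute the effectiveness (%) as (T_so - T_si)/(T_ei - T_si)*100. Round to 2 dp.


eff = (7.4-(-6.4))/(22.6-(-6.4))*100 = 47.59 %

47.59 %


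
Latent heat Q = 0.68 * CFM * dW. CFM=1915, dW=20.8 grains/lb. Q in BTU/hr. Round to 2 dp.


Q = 0.68 * 1915 * 20.8 = 27085.76 BTU/hr

27085.76 BTU/hr


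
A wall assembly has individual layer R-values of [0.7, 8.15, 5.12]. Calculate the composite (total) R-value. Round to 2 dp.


R_total = 0.7 + 8.15 + 5.12 = 13.97

13.97


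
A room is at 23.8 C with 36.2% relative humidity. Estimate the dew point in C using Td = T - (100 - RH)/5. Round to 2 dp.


Td = 23.8 - (100-36.2)/5 = 11.04 C

11.04 C


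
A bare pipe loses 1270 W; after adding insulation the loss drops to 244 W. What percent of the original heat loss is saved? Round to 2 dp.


Savings = ((1270-244)/1270)*100 = 80.79 %

80.79 %


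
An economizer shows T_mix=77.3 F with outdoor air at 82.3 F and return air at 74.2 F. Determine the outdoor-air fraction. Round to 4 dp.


frac = (77.3 - 74.2) / (82.3 - 74.2) = 0.3827

0.3827


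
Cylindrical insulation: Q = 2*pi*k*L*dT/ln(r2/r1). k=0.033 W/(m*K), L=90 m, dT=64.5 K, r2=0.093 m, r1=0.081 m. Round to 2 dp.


Q = 2*pi*0.033*90*64.5/ln(0.093/0.081) = 8712.53 W

8712.53 W


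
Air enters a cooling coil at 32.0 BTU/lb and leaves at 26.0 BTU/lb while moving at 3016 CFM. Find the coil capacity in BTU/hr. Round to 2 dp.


Q = 4.5 * 3016 * (32.0 - 26.0) = 81432.00 BTU/hr

81432.00 BTU/hr


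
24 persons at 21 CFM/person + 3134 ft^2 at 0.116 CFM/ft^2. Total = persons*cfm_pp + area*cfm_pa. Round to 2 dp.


Total = 24*21 + 3134*0.116 = 867.54 CFM

867.54 CFM


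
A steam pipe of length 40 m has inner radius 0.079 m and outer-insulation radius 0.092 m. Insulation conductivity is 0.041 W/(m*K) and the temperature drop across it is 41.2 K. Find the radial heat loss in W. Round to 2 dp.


Q = 2*pi*0.041*40*41.2/ln(0.092/0.079) = 2786.79 W

2786.79 W


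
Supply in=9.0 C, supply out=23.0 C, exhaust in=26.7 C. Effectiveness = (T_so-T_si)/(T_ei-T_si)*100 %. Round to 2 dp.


eff = (23.0-9.0)/(26.7-9.0)*100 = 79.10 %

79.10 %


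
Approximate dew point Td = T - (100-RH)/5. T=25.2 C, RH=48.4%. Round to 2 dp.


Td = 25.2 - (100-48.4)/5 = 14.88 C

14.88 C


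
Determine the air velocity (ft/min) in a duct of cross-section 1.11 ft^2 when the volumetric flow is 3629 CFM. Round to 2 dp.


V = 3629 / 1.11 = 3269.37 ft/min

3269.37 ft/min


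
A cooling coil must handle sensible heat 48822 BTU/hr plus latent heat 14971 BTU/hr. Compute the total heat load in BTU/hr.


Qt = 48822 + 14971 = 63793 BTU/hr

63793 BTU/hr


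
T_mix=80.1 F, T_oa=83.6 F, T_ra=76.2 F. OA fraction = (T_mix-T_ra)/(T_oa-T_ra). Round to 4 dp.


frac = (80.1 - 76.2) / (83.6 - 76.2) = 0.5270

0.5270


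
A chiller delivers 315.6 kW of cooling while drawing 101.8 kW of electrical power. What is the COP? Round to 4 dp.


COP = 315.6 / 101.8 = 3.1002

3.1002


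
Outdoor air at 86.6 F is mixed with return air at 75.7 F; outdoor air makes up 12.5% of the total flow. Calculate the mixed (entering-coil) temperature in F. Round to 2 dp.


T_mix = 75.7 + (12.5/100)*(86.6-75.7) = 77.06 F

77.06 F


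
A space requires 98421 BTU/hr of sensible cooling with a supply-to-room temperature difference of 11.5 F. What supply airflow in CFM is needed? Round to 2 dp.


CFM = 98421 / (1.08 * 11.5) = 7924.40

7924.40 CFM


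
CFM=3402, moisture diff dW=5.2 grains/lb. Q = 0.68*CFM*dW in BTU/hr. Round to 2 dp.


Q = 0.68 * 3402 * 5.2 = 12029.47 BTU/hr

12029.47 BTU/hr


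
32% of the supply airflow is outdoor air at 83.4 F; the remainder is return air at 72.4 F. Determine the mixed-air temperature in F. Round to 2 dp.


T_mix = 0.32*83.4 + 0.68*72.4 = 75.92 F

75.92 F


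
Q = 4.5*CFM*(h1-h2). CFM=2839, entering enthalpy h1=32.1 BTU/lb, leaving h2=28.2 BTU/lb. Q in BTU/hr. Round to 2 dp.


Q = 4.5 * 2839 * (32.1 - 28.2) = 49824.45 BTU/hr

49824.45 BTU/hr


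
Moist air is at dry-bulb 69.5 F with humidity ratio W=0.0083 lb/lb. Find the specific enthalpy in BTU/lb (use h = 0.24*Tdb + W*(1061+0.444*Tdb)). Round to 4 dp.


h = 0.24*69.5 + 0.0083*(1061+0.444*69.5) = 25.7424 BTU/lb

25.7424 BTU/lb


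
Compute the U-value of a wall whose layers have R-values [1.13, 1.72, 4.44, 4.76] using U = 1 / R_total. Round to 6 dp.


R_total = 1.13 + 1.72 + 4.44 + 4.76 = 12.05
U = 1/12.05 = 0.082988

0.082988


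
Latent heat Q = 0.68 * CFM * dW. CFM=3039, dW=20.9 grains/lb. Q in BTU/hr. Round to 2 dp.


Q = 0.68 * 3039 * 20.9 = 43190.27 BTU/hr

43190.27 BTU/hr


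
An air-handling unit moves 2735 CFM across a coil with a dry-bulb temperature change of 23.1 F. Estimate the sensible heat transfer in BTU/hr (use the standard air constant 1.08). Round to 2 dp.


Q = 1.08 * 2735 * 23.1 = 68232.78 BTU/hr

68232.78 BTU/hr


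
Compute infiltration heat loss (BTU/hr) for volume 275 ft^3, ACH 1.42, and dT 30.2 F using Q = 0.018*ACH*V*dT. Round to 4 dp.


Q = 0.018 * 1.42 * 275 * 30.2 = 212.2758 BTU/hr

212.2758 BTU/hr


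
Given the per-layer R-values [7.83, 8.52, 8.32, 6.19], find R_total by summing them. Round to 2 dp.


R_total = 7.83 + 8.52 + 8.32 + 6.19 = 30.86

30.86


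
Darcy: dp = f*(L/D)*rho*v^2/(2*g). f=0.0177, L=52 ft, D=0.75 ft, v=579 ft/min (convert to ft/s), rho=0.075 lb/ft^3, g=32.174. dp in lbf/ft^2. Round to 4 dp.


v_fps = 579/60 = 9.65 ft/s
dp = 0.0177*(52/0.75)*0.075*9.65^2/(2*32.174) = 0.1332 lbf/ft^2

0.1332 lbf/ft^2


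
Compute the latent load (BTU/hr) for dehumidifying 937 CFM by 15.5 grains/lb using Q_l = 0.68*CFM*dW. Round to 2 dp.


Q = 0.68 * 937 * 15.5 = 9875.98 BTU/hr

9875.98 BTU/hr


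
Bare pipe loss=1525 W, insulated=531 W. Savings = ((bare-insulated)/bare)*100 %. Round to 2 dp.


Savings = ((1525-531)/1525)*100 = 65.18 %

65.18 %


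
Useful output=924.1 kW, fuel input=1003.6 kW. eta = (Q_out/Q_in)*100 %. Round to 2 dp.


eta = (924.1/1003.6)*100 = 92.08 %

92.08 %


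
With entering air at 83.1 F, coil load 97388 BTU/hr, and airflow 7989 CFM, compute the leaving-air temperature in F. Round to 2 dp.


dT = 97388/(1.08*7989) = 11.2873
T_leave = 83.1 - 11.2873 = 71.81 F

71.81 F


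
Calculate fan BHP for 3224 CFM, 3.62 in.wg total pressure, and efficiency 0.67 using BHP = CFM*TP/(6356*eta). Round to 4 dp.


BHP = 3224 * 3.62 / (6356 * 0.67) = 2.7406 hp

2.7406 hp


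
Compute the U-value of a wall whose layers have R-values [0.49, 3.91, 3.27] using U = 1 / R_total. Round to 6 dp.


R_total = 0.49 + 3.91 + 3.27 = 7.67
U = 1/7.67 = 0.130378

0.130378


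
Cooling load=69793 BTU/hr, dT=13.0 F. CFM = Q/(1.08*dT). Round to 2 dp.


CFM = 69793 / (1.08 * 13.0) = 4971.01

4971.01 CFM


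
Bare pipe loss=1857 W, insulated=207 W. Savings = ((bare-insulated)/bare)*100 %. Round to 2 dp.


Savings = ((1857-207)/1857)*100 = 88.85 %

88.85 %


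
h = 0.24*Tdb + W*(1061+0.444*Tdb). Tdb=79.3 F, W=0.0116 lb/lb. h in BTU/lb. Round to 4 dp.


h = 0.24*79.3 + 0.0116*(1061+0.444*79.3) = 31.7480 BTU/lb

31.7480 BTU/lb


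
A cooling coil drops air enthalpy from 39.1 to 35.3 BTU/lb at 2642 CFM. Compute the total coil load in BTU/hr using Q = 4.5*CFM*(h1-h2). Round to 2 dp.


Q = 4.5 * 2642 * (39.1 - 35.3) = 45178.20 BTU/hr

45178.20 BTU/hr


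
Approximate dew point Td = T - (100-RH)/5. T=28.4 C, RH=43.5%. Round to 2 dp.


Td = 28.4 - (100-43.5)/5 = 17.10 C

17.10 C


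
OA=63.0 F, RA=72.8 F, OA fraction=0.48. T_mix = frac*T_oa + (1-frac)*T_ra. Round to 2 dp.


T_mix = 0.48*63.0 + 0.52*72.8 = 68.10 F

68.10 F


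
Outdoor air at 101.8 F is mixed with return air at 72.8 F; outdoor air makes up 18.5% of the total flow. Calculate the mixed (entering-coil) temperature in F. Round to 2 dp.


T_mix = 72.8 + (18.5/100)*(101.8-72.8) = 78.17 F

78.17 F


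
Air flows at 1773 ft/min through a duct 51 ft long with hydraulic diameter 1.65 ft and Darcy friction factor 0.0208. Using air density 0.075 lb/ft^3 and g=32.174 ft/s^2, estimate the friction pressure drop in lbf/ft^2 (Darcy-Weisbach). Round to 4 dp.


v_fps = 1773/60 = 29.55 ft/s
dp = 0.0208*(51/1.65)*0.075*29.55^2/(2*32.174) = 0.6543 lbf/ft^2

0.6543 lbf/ft^2


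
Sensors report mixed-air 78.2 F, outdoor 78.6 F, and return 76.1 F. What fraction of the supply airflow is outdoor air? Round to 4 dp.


frac = (78.2 - 76.1) / (78.6 - 76.1) = 0.8400

0.8400


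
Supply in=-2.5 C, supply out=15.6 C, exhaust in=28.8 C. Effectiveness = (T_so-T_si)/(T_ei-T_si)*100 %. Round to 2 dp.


eff = (15.6-(-2.5))/(28.8-(-2.5))*100 = 57.83 %

57.83 %


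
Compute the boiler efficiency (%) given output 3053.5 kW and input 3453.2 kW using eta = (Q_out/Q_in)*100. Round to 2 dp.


eta = (3053.5/3453.2)*100 = 88.43 %

88.43 %


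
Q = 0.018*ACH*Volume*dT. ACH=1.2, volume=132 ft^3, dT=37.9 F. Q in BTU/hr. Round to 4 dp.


Q = 0.018 * 1.2 * 132 * 37.9 = 108.0605 BTU/hr

108.0605 BTU/hr


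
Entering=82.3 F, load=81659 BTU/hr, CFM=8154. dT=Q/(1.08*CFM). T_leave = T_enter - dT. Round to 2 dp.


dT = 81659/(1.08*8154) = 9.2728
T_leave = 82.3 - 9.2728 = 73.03 F

73.03 F


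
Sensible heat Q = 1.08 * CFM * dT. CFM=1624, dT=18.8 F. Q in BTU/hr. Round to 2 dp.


Q = 1.08 * 1624 * 18.8 = 32973.70 BTU/hr

32973.70 BTU/hr


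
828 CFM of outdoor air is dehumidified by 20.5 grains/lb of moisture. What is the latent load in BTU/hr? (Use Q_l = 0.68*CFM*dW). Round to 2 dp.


Q = 0.68 * 828 * 20.5 = 11542.32 BTU/hr

11542.32 BTU/hr


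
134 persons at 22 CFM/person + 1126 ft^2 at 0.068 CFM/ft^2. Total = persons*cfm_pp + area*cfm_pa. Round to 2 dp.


Total = 134*22 + 1126*0.068 = 3024.57 CFM

3024.57 CFM


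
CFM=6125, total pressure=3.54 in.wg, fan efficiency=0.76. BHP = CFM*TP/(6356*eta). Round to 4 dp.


BHP = 6125 * 3.54 / (6356 * 0.76) = 4.4886 hp

4.4886 hp


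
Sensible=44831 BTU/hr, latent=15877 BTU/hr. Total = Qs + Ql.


Qt = 44831 + 15877 = 60708 BTU/hr

60708 BTU/hr


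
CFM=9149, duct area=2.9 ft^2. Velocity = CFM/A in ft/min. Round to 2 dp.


V = 9149 / 2.9 = 3154.83 ft/min

3154.83 ft/min


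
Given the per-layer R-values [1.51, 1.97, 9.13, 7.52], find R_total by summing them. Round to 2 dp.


R_total = 1.51 + 1.97 + 9.13 + 7.52 = 20.13

20.13


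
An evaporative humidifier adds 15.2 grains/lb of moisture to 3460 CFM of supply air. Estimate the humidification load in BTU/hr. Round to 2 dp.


Q = 0.68 * 3460 * 15.2 = 35762.56 BTU/hr

35762.56 BTU/hr


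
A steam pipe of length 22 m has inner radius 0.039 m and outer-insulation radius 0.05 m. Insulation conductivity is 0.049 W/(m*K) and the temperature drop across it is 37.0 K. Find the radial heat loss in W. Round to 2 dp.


Q = 2*pi*0.049*22*37.0/ln(0.05/0.039) = 1008.65 W

1008.65 W


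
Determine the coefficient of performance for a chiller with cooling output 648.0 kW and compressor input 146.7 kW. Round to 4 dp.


COP = 648.0 / 146.7 = 4.4172

4.4172


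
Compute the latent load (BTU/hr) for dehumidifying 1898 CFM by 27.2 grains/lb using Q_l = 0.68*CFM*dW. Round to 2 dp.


Q = 0.68 * 1898 * 27.2 = 35105.41 BTU/hr

35105.41 BTU/hr


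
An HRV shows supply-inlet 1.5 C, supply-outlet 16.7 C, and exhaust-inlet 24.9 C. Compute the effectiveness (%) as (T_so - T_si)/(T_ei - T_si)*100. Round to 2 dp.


eff = (16.7-1.5)/(24.9-1.5)*100 = 64.96 %

64.96 %


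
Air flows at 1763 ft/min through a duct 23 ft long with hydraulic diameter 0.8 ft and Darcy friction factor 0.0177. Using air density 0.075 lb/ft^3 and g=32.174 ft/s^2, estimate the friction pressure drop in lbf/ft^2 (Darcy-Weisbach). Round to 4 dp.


v_fps = 1763/60 = 29.3833 ft/s
dp = 0.0177*(23/0.8)*0.075*29.3833^2/(2*32.174) = 0.5121 lbf/ft^2

0.5121 lbf/ft^2


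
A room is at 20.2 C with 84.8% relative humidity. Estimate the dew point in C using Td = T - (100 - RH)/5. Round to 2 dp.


Td = 20.2 - (100-84.8)/5 = 17.16 C

17.16 C


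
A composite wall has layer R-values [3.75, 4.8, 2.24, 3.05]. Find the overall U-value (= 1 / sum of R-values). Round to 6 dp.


R_total = 3.75 + 4.8 + 2.24 + 3.05 = 13.84
U = 1/13.84 = 0.072254

0.072254


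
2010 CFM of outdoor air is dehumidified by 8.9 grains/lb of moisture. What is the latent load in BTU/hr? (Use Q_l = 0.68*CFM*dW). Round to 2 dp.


Q = 0.68 * 2010 * 8.9 = 12164.52 BTU/hr

12164.52 BTU/hr


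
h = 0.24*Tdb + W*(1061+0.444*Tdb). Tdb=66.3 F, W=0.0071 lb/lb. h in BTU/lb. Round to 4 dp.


h = 0.24*66.3 + 0.0071*(1061+0.444*66.3) = 23.6541 BTU/lb

23.6541 BTU/lb


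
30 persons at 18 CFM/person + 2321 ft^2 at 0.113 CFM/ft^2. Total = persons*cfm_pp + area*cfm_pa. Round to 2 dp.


Total = 30*18 + 2321*0.113 = 802.27 CFM

802.27 CFM


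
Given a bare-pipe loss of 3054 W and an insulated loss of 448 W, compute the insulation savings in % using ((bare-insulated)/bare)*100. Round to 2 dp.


Savings = ((3054-448)/3054)*100 = 85.33 %

85.33 %


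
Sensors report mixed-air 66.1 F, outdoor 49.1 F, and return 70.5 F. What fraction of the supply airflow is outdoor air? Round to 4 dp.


frac = (66.1 - 70.5) / (49.1 - 70.5) = 0.2056

0.2056


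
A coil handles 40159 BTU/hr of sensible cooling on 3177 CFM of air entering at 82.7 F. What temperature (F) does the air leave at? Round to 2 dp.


dT = 40159/(1.08*3177) = 11.7042
T_leave = 82.7 - 11.7042 = 71.00 F

71.00 F


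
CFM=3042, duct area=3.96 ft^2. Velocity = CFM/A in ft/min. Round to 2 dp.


V = 3042 / 3.96 = 768.18 ft/min

768.18 ft/min


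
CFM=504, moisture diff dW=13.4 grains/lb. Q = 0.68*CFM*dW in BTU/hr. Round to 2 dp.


Q = 0.68 * 504 * 13.4 = 4592.45 BTU/hr

4592.45 BTU/hr


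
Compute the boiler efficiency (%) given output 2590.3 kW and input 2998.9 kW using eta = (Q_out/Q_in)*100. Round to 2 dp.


eta = (2590.3/2998.9)*100 = 86.38 %

86.38 %


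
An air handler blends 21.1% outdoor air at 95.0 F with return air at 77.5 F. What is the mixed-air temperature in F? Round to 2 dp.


T_mix = 77.5 + (21.1/100)*(95.0-77.5) = 81.19 F

81.19 F


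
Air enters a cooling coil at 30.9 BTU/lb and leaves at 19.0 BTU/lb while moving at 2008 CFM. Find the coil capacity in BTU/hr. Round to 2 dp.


Q = 4.5 * 2008 * (30.9 - 19.0) = 107528.40 BTU/hr

107528.40 BTU/hr


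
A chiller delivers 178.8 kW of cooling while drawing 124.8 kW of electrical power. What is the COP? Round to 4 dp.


COP = 178.8 / 124.8 = 1.4327

1.4327


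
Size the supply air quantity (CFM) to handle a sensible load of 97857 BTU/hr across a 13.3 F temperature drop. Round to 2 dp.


CFM = 97857 / (1.08 * 13.3) = 6812.66

6812.66 CFM


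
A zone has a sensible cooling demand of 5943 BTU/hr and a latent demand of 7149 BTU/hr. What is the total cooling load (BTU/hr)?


Qt = 5943 + 7149 = 13092 BTU/hr

13092 BTU/hr


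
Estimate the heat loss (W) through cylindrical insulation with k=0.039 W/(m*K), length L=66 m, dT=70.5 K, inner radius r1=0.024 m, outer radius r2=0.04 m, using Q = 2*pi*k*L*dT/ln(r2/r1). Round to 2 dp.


Q = 2*pi*0.039*66*70.5/ln(0.04/0.024) = 2232.05 W

2232.05 W


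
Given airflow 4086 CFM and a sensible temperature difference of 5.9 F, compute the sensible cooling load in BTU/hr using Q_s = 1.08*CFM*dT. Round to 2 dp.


Q = 1.08 * 4086 * 5.9 = 26035.99 BTU/hr

26035.99 BTU/hr


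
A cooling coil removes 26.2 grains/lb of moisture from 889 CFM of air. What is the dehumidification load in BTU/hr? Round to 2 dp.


Q = 0.68 * 889 * 26.2 = 15838.42 BTU/hr

15838.42 BTU/hr


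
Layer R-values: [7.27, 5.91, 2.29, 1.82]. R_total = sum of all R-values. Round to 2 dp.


R_total = 7.27 + 5.91 + 2.29 + 1.82 = 17.29

17.29


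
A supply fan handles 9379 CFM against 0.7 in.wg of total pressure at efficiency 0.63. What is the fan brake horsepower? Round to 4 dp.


BHP = 9379 * 0.7 / (6356 * 0.63) = 1.6396 hp

1.6396 hp


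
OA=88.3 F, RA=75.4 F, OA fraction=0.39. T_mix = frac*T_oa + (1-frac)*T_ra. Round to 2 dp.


T_mix = 0.39*88.3 + 0.61*75.4 = 80.43 F

80.43 F


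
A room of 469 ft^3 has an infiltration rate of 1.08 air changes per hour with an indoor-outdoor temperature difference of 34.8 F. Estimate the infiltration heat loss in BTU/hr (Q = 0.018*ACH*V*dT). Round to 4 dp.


Q = 0.018 * 1.08 * 469 * 34.8 = 317.2841 BTU/hr

317.2841 BTU/hr


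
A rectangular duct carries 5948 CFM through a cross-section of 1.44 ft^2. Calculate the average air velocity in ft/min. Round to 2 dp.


V = 5948 / 1.44 = 4130.56 ft/min

4130.56 ft/min


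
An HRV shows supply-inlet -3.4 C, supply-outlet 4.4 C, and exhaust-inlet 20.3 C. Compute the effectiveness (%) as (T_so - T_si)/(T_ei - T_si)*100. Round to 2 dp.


eff = (4.4-(-3.4))/(20.3-(-3.4))*100 = 32.91 %

32.91 %


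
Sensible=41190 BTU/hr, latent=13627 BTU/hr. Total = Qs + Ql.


Qt = 41190 + 13627 = 54817 BTU/hr

54817 BTU/hr


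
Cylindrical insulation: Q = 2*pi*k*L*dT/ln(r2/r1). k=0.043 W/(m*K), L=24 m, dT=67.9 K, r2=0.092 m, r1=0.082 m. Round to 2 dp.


Q = 2*pi*0.043*24*67.9/ln(0.092/0.082) = 3826.22 W

3826.22 W


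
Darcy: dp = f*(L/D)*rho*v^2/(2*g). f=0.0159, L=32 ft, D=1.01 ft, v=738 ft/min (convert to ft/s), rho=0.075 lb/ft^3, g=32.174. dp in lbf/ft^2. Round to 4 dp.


v_fps = 738/60 = 12.3 ft/s
dp = 0.0159*(32/1.01)*0.075*12.3^2/(2*32.174) = 0.0888 lbf/ft^2

0.0888 lbf/ft^2


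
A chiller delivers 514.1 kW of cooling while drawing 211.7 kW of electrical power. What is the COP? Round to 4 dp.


COP = 514.1 / 211.7 = 2.4284

2.4284


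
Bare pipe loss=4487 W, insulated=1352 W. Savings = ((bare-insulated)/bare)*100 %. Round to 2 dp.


Savings = ((4487-1352)/4487)*100 = 69.87 %

69.87 %


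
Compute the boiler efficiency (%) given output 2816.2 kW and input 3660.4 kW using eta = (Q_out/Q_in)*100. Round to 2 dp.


eta = (2816.2/3660.4)*100 = 76.94 %

76.94 %


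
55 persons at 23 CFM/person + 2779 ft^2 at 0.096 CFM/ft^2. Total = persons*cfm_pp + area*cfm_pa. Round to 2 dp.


Total = 55*23 + 2779*0.096 = 1531.78 CFM

1531.78 CFM


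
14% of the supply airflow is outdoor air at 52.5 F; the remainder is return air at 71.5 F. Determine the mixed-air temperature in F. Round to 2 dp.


T_mix = 0.14*52.5 + 0.86*71.5 = 68.84 F

68.84 F


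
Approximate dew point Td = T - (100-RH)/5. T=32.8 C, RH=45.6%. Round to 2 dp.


Td = 32.8 - (100-45.6)/5 = 21.92 C

21.92 C


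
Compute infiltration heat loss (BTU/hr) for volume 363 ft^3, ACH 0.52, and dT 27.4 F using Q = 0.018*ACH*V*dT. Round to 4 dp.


Q = 0.018 * 0.52 * 363 * 27.4 = 93.0964 BTU/hr

93.0964 BTU/hr


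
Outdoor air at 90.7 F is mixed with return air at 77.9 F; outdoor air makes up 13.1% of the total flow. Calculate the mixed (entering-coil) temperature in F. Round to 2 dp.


T_mix = 77.9 + (13.1/100)*(90.7-77.9) = 79.58 F

79.58 F


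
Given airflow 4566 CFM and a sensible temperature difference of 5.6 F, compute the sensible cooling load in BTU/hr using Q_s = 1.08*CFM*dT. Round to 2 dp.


Q = 1.08 * 4566 * 5.6 = 27615.17 BTU/hr

27615.17 BTU/hr


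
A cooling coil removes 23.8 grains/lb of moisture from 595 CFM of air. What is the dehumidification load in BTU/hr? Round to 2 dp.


Q = 0.68 * 595 * 23.8 = 9629.48 BTU/hr

9629.48 BTU/hr


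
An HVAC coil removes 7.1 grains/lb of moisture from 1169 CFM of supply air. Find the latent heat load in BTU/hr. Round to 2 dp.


Q = 0.68 * 1169 * 7.1 = 5643.93 BTU/hr

5643.93 BTU/hr


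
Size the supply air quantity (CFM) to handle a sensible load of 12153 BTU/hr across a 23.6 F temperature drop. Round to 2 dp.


CFM = 12153 / (1.08 * 23.6) = 476.81

476.81 CFM


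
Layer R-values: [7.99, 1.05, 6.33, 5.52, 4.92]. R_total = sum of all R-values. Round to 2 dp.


R_total = 7.99 + 1.05 + 6.33 + 5.52 + 4.92 = 25.81

25.81


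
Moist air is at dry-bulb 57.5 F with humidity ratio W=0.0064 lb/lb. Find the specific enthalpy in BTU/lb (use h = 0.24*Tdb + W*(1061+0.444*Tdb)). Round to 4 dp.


h = 0.24*57.5 + 0.0064*(1061+0.444*57.5) = 20.7538 BTU/lb

20.7538 BTU/lb


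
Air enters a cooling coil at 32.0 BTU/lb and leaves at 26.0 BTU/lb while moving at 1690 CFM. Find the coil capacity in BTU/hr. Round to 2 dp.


Q = 4.5 * 1690 * (32.0 - 26.0) = 45630.00 BTU/hr

45630.00 BTU/hr


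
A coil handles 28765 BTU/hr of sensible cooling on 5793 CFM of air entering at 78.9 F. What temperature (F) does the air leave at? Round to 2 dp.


dT = 28765/(1.08*5793) = 4.5977
T_leave = 78.9 - 4.5977 = 74.30 F

74.30 F


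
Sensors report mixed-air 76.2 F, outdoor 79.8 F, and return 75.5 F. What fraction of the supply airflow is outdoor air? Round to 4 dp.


frac = (76.2 - 75.5) / (79.8 - 75.5) = 0.1628

0.1628


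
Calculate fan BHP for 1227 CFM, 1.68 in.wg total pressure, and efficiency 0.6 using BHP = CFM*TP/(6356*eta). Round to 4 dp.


BHP = 1227 * 1.68 / (6356 * 0.6) = 0.5405 hp

0.5405 hp


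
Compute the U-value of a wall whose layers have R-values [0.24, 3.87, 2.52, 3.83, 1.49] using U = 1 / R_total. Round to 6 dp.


R_total = 0.24 + 3.87 + 2.52 + 3.83 + 1.49 = 11.95
U = 1/11.95 = 0.083682

0.083682


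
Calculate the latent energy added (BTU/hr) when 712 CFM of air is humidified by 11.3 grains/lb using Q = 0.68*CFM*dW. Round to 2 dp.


Q = 0.68 * 712 * 11.3 = 5471.01 BTU/hr

5471.01 BTU/hr


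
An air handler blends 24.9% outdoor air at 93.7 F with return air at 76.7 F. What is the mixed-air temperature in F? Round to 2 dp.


T_mix = 76.7 + (24.9/100)*(93.7-76.7) = 80.93 F

80.93 F


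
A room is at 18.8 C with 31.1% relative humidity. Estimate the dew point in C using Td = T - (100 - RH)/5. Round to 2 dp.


Td = 18.8 - (100-31.1)/5 = 5.02 C

5.02 C


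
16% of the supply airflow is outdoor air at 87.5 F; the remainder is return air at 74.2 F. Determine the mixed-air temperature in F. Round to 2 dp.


T_mix = 0.16*87.5 + 0.84*74.2 = 76.33 F

76.33 F


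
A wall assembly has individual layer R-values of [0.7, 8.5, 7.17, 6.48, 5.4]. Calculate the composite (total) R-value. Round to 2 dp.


R_total = 0.7 + 8.5 + 7.17 + 6.48 + 5.4 = 28.25

28.25


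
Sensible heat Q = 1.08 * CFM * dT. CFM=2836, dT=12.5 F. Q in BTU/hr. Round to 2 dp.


Q = 1.08 * 2836 * 12.5 = 38286.00 BTU/hr

38286.00 BTU/hr


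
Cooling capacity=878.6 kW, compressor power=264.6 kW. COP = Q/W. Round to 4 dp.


COP = 878.6 / 264.6 = 3.3205

3.3205


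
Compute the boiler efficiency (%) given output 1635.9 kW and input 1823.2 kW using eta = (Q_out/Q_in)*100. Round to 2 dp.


eta = (1635.9/1823.2)*100 = 89.73 %

89.73 %


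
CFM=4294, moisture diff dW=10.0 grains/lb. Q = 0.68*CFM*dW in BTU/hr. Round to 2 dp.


Q = 0.68 * 4294 * 10.0 = 29199.20 BTU/hr

29199.20 BTU/hr


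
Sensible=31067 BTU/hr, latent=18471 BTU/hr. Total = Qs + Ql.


Qt = 31067 + 18471 = 49538 BTU/hr

49538 BTU/hr


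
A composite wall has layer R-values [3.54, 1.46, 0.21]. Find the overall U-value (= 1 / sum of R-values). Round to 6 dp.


R_total = 3.54 + 1.46 + 0.21 = 5.21
U = 1/5.21 = 0.191939

0.191939


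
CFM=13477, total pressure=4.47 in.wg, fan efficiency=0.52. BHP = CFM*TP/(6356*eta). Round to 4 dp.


BHP = 13477 * 4.47 / (6356 * 0.52) = 18.2269 hp

18.2269 hp


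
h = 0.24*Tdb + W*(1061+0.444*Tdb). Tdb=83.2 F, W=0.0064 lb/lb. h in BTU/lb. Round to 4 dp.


h = 0.24*83.2 + 0.0064*(1061+0.444*83.2) = 26.9948 BTU/lb

26.9948 BTU/lb


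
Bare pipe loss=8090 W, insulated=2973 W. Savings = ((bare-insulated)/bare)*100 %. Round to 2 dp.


Savings = ((8090-2973)/8090)*100 = 63.25 %

63.25 %


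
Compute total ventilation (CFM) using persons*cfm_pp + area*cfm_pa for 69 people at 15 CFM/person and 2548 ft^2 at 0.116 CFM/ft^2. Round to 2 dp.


Total = 69*15 + 2548*0.116 = 1330.57 CFM

1330.57 CFM


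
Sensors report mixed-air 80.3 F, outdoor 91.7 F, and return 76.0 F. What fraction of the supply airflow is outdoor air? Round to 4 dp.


frac = (80.3 - 76.0) / (91.7 - 76.0) = 0.2739

0.2739


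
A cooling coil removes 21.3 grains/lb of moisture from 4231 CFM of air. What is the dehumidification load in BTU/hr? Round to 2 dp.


Q = 0.68 * 4231 * 21.3 = 61281.80 BTU/hr

61281.80 BTU/hr


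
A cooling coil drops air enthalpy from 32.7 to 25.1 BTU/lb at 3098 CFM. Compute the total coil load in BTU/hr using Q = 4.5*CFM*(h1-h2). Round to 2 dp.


Q = 4.5 * 3098 * (32.7 - 25.1) = 105951.60 BTU/hr

105951.60 BTU/hr


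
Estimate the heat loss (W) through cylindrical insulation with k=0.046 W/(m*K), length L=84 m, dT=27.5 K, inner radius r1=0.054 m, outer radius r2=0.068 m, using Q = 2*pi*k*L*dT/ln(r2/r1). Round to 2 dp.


Q = 2*pi*0.046*84*27.5/ln(0.068/0.054) = 2896.24 W

2896.24 W


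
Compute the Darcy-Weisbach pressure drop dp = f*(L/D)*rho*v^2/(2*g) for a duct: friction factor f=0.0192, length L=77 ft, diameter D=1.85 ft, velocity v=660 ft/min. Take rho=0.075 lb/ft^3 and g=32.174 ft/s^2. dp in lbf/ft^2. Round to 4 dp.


v_fps = 660/60 = 11.0 ft/s
dp = 0.0192*(77/1.85)*0.075*11.0^2/(2*32.174) = 0.1127 lbf/ft^2

0.1127 lbf/ft^2


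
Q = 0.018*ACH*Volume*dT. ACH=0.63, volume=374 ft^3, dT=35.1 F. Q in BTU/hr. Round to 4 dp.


Q = 0.018 * 0.63 * 374 * 35.1 = 148.8647 BTU/hr

148.8647 BTU/hr


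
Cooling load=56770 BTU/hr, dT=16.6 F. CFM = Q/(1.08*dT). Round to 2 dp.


CFM = 56770 / (1.08 * 16.6) = 3166.56

3166.56 CFM


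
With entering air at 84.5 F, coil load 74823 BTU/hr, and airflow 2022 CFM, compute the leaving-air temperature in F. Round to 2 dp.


dT = 74823/(1.08*2022) = 34.2634
T_leave = 84.5 - 34.2634 = 50.24 F

50.24 F


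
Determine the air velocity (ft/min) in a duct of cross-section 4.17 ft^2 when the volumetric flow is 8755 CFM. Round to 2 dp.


V = 8755 / 4.17 = 2099.52 ft/min

2099.52 ft/min


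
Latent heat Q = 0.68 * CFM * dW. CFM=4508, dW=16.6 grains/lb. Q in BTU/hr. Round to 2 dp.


Q = 0.68 * 4508 * 16.6 = 50886.30 BTU/hr

50886.30 BTU/hr


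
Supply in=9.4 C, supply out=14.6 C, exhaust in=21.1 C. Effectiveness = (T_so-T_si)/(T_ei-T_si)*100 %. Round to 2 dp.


eff = (14.6-9.4)/(21.1-9.4)*100 = 44.44 %

44.44 %


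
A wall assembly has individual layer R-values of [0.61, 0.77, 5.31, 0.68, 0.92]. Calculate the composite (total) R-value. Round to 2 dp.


R_total = 0.61 + 0.77 + 5.31 + 0.68 + 0.92 = 8.29

8.29


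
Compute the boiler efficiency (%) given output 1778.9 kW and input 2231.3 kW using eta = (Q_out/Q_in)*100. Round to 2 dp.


eta = (1778.9/2231.3)*100 = 79.72 %

79.72 %


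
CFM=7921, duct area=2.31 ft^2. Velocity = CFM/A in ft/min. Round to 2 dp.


V = 7921 / 2.31 = 3429.00 ft/min

3429.00 ft/min


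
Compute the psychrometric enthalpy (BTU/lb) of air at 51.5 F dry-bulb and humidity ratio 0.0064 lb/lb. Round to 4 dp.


h = 0.24*51.5 + 0.0064*(1061+0.444*51.5) = 19.2967 BTU/lb

19.2967 BTU/lb


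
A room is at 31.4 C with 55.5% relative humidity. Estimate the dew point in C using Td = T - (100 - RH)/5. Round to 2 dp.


Td = 31.4 - (100-55.5)/5 = 22.50 C

22.50 C


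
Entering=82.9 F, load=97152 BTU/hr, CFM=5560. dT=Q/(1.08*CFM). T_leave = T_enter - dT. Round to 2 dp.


dT = 97152/(1.08*5560) = 16.1791
T_leave = 82.9 - 16.1791 = 66.72 F

66.72 F


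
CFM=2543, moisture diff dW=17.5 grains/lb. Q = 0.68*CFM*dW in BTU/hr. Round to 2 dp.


Q = 0.68 * 2543 * 17.5 = 30261.70 BTU/hr

30261.70 BTU/hr


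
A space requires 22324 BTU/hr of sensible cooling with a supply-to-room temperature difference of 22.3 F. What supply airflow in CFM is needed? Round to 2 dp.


CFM = 22324 / (1.08 * 22.3) = 926.92

926.92 CFM


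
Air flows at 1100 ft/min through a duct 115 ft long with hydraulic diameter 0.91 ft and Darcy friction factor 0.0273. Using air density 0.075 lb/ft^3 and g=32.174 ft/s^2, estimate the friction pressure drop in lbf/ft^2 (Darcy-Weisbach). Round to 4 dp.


v_fps = 1100/60 = 18.3333 ft/s
dp = 0.0273*(115/0.91)*0.075*18.3333^2/(2*32.174) = 1.3515 lbf/ft^2

1.3515 lbf/ft^2


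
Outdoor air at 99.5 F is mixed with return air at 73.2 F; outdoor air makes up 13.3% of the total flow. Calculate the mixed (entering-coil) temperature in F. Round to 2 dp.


T_mix = 73.2 + (13.3/100)*(99.5-73.2) = 76.70 F

76.70 F


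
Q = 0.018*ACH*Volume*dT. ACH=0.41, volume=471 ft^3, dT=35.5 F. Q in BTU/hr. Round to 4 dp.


Q = 0.018 * 0.41 * 471 * 35.5 = 123.3973 BTU/hr

123.3973 BTU/hr


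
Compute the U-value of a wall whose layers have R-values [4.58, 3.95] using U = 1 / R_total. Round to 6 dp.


R_total = 4.58 + 3.95 = 8.53
U = 1/8.53 = 0.117233

0.117233


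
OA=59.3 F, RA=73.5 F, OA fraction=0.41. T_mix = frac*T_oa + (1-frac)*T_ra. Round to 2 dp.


T_mix = 0.41*59.3 + 0.59*73.5 = 67.68 F

67.68 F


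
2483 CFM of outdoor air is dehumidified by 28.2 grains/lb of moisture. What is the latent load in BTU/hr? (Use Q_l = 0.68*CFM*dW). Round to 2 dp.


Q = 0.68 * 2483 * 28.2 = 47614.01 BTU/hr

47614.01 BTU/hr


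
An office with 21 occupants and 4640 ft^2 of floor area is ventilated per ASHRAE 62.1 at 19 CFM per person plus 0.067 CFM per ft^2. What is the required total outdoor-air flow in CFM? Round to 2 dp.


Total = 21*19 + 4640*0.067 = 709.88 CFM

709.88 CFM


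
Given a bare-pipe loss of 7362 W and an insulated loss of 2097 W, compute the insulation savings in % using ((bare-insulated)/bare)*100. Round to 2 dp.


Savings = ((7362-2097)/7362)*100 = 71.52 %

71.52 %


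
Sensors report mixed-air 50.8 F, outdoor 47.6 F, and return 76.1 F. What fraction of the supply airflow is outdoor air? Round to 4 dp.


frac = (50.8 - 76.1) / (47.6 - 76.1) = 0.8877

0.8877


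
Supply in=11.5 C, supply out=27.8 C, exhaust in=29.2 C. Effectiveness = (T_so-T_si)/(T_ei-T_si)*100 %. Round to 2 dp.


eff = (27.8-11.5)/(29.2-11.5)*100 = 92.09 %

92.09 %


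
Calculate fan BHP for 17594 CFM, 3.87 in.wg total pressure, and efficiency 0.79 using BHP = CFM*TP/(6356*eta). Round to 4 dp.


BHP = 17594 * 3.87 / (6356 * 0.79) = 13.5602 hp

13.5602 hp


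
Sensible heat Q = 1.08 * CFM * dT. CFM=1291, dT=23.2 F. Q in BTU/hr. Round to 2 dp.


Q = 1.08 * 1291 * 23.2 = 32347.30 BTU/hr

32347.30 BTU/hr


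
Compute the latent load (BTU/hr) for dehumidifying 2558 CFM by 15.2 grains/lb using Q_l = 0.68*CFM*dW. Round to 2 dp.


Q = 0.68 * 2558 * 15.2 = 26439.49 BTU/hr

26439.49 BTU/hr


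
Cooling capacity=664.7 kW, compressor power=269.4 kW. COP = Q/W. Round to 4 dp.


COP = 664.7 / 269.4 = 2.4673

2.4673


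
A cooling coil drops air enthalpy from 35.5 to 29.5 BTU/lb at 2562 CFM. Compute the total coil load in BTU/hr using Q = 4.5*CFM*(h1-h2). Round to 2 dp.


Q = 4.5 * 2562 * (35.5 - 29.5) = 69174.00 BTU/hr

69174.00 BTU/hr


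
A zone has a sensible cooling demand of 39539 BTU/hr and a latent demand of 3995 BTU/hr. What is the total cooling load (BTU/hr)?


Qt = 39539 + 3995 = 43534 BTU/hr

43534 BTU/hr


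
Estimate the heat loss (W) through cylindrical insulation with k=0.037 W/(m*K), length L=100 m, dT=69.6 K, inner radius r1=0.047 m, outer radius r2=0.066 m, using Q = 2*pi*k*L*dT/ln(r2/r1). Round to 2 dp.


Q = 2*pi*0.037*100*69.6/ln(0.066/0.047) = 4765.87 W

4765.87 W


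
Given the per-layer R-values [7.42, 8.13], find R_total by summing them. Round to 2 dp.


R_total = 7.42 + 8.13 = 15.55

15.55


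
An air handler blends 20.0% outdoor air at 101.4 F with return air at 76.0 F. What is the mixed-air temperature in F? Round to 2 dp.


T_mix = 76.0 + (20.0/100)*(101.4-76.0) = 81.08 F

81.08 F


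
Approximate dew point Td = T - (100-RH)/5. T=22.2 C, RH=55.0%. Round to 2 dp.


Td = 22.2 - (100-55.0)/5 = 13.20 C

13.20 C


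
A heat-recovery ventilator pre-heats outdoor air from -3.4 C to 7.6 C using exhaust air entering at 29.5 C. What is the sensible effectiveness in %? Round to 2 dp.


eff = (7.6-(-3.4))/(29.5-(-3.4))*100 = 33.43 %

33.43 %


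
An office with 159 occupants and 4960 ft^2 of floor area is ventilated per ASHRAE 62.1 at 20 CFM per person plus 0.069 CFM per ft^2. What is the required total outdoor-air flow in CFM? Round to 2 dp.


Total = 159*20 + 4960*0.069 = 3522.24 CFM

3522.24 CFM


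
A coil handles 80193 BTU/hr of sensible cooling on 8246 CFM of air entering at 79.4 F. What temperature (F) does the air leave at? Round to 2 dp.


dT = 80193/(1.08*8246) = 9.0047
T_leave = 79.4 - 9.0047 = 70.40 F

70.40 F


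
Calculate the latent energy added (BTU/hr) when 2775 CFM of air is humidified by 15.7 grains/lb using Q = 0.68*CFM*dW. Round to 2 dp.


Q = 0.68 * 2775 * 15.7 = 29625.90 BTU/hr

29625.90 BTU/hr


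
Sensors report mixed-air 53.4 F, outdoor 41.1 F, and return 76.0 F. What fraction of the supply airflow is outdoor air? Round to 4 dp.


frac = (53.4 - 76.0) / (41.1 - 76.0) = 0.6476

0.6476


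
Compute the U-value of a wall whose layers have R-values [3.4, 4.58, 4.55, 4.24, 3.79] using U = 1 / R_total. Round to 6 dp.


R_total = 3.4 + 4.58 + 4.55 + 4.24 + 3.79 = 20.56
U = 1/20.56 = 0.048638

0.048638


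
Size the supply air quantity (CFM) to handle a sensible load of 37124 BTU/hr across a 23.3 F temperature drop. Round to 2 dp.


CFM = 37124 / (1.08 * 23.3) = 1475.28

1475.28 CFM


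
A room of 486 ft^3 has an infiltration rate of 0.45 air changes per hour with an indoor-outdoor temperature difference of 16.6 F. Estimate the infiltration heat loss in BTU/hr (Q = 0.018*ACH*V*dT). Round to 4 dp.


Q = 0.018 * 0.45 * 486 * 16.6 = 65.3476 BTU/hr

65.3476 BTU/hr


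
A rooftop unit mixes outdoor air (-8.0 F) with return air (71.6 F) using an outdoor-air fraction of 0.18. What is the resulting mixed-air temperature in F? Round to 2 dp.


T_mix = 0.18*(-8.0) + 0.82*71.6 = 57.27 F

57.27 F


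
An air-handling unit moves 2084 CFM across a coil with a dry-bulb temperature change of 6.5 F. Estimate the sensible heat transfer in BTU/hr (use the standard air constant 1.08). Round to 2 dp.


Q = 1.08 * 2084 * 6.5 = 14629.68 BTU/hr

14629.68 BTU/hr


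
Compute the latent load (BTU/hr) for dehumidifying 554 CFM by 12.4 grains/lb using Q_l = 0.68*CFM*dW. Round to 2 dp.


Q = 0.68 * 554 * 12.4 = 4671.33 BTU/hr

4671.33 BTU/hr


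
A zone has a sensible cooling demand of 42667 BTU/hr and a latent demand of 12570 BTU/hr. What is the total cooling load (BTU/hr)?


Qt = 42667 + 12570 = 55237 BTU/hr

55237 BTU/hr


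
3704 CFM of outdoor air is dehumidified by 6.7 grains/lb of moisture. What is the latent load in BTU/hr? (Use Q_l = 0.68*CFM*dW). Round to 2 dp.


Q = 0.68 * 3704 * 6.7 = 16875.42 BTU/hr

16875.42 BTU/hr


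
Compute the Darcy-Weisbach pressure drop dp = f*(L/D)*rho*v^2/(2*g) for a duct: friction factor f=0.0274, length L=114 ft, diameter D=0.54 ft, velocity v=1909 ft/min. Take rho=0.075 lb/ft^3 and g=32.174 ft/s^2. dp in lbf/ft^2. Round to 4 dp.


v_fps = 1909/60 = 31.8167 ft/s
dp = 0.0274*(114/0.54)*0.075*31.8167^2/(2*32.174) = 6.8249 lbf/ft^2

6.8249 lbf/ft^2


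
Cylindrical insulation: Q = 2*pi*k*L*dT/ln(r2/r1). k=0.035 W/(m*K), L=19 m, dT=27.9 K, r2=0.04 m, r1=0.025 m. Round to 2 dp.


Q = 2*pi*0.035*19*27.9/ln(0.04/0.025) = 248.03 W

248.03 W


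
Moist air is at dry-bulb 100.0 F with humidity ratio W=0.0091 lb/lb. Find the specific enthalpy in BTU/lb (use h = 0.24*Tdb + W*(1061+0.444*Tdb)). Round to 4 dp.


h = 0.24*100.0 + 0.0091*(1061+0.444*100.0) = 34.0591 BTU/lb

34.0591 BTU/lb


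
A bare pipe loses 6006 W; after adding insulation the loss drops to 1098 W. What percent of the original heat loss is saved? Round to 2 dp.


Savings = ((6006-1098)/6006)*100 = 81.72 %

81.72 %


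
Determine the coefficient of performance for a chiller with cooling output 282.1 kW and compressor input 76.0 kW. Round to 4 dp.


COP = 282.1 / 76.0 = 3.7118

3.7118


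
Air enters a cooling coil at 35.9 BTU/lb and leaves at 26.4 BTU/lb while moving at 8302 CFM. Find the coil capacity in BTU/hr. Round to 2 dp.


Q = 4.5 * 8302 * (35.9 - 26.4) = 354910.50 BTU/hr

354910.50 BTU/hr


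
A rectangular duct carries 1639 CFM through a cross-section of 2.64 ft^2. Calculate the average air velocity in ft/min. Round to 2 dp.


V = 1639 / 2.64 = 620.83 ft/min

620.83 ft/min


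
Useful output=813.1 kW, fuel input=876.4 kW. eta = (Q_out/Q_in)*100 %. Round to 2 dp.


eta = (813.1/876.4)*100 = 92.78 %

92.78 %


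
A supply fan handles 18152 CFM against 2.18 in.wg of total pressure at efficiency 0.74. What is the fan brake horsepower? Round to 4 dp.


BHP = 18152 * 2.18 / (6356 * 0.74) = 8.4133 hp

8.4133 hp


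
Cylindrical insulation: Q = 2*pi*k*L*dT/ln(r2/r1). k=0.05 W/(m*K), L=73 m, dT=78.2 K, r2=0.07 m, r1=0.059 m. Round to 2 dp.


Q = 2*pi*0.05*73*78.2/ln(0.07/0.059) = 10490.36 W

10490.36 W


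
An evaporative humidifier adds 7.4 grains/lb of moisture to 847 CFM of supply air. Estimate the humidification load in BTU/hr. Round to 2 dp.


Q = 0.68 * 847 * 7.4 = 4262.10 BTU/hr

4262.10 BTU/hr


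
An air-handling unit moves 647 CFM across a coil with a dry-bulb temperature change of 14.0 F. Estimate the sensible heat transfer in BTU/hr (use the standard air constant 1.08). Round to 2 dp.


Q = 1.08 * 647 * 14.0 = 9782.64 BTU/hr

9782.64 BTU/hr


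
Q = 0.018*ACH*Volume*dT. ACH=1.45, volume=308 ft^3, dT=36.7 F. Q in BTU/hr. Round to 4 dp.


Q = 0.018 * 1.45 * 308 * 36.7 = 295.0240 BTU/hr

295.0240 BTU/hr


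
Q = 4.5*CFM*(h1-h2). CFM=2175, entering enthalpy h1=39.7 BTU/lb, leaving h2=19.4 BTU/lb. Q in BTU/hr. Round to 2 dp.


Q = 4.5 * 2175 * (39.7 - 19.4) = 198686.25 BTU/hr

198686.25 BTU/hr
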